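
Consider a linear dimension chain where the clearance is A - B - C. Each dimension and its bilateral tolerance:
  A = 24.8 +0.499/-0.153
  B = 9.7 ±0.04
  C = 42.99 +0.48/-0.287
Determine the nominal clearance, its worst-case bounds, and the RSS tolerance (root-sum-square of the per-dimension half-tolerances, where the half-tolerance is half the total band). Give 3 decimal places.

Stack each dimension's contribution:
  +A: nom +24.800 → Σnom=24.800; wc +0.499/-0.153 → slack +0.499/-0.153; half-tol=0.326, Σhalf²=0.106276
  -B: nom -9.700 → Σnom=15.100; wc +0.040/-0.040 → slack +0.539/-0.193; half-tol=0.040, Σhalf²=0.107876
  -C: nom -42.990 → Σnom=-27.890; wc +0.287/-0.480 → slack +0.826/-0.673; half-tol=0.383, Σhalf²=0.254948
Nominal = -27.890. Worst-case = [-27.890 - 0.673, -27.890 + 0.826] = [-28.563, -27.064]. RSS = √0.254948 = 0.505.

nominal=-27.890 wc=[-28.563,-27.064] rss=0.505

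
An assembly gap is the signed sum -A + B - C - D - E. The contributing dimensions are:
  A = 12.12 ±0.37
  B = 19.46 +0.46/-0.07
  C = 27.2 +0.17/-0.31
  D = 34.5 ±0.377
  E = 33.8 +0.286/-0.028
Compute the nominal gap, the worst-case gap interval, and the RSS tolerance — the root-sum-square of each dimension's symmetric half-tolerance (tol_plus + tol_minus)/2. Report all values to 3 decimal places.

Stack each dimension's contribution:
  -A: nom -12.120 → Σnom=-12.120; wc +0.370/-0.370 → slack +0.370/-0.370; half-tol=0.370, Σhalf²=0.136900
  +B: nom +19.460 → Σnom=7.340; wc +0.460/-0.070 → slack +0.830/-0.440; half-tol=0.265, Σhalf²=0.207125
  -C: nom -27.200 → Σnom=-19.860; wc +0.310/-0.170 → slack +1.140/-0.610; half-tol=0.240, Σhalf²=0.264725
  -D: nom -34.500 → Σnom=-54.360; wc +0.377/-0.377 → slack +1.517/-0.987; half-tol=0.377, Σhalf²=0.406854
  -E: nom -33.800 → Σnom=-88.160; wc +0.028/-0.286 → slack +1.545/-1.273; half-tol=0.157, Σhalf²=0.431503
Nominal = -88.160. Worst-case = [-88.160 - 1.273, -88.160 + 1.545] = [-89.433, -86.615]. RSS = √0.431503 = 0.657.

nominal=-88.160 wc=[-89.433,-86.615] rss=0.657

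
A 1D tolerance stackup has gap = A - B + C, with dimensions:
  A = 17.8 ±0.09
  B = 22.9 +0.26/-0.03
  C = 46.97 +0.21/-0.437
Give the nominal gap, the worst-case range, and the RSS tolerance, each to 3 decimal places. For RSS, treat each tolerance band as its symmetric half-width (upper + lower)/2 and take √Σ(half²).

Stack each dimension's contribution:
  +A: nom +17.800 → Σnom=17.800; wc +0.090/-0.090 → slack +0.090/-0.090; half-tol=0.090, Σhalf²=0.008100
  -B: nom -22.900 → Σnom=-5.100; wc +0.030/-0.260 → slack +0.120/-0.350; half-tol=0.145, Σhalf²=0.029125
  +C: nom +46.970 → Σnom=41.870; wc +0.210/-0.437 → slack +0.330/-0.787; half-tol=0.324, Σhalf²=0.133777
Nominal = 41.870. Worst-case = [41.870 - 0.787, 41.870 + 0.330] = [41.083, 42.200]. RSS = √0.133777 = 0.366.

nominal=41.870 wc=[41.083,42.200] rss=0.366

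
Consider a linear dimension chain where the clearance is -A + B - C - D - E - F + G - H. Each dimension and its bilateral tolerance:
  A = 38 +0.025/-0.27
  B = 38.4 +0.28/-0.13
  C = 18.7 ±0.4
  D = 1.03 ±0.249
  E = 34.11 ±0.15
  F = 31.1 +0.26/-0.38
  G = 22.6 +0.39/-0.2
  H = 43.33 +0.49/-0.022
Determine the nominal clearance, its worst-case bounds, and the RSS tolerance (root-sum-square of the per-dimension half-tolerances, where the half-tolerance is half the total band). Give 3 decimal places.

nominal=-105.270 wc=[-107.174,-103.129] rss=0.750

Stack each dimension's contribution:
  -A: nom -38.000 → Σnom=-38.000; wc +0.270/-0.025 → slack +0.270/-0.025; half-tol=0.148, Σhalf²=0.021756
  +B: nom +38.400 → Σnom=0.400; wc +0.280/-0.130 → slack +0.550/-0.155; half-tol=0.205, Σhalf²=0.063781
  -C: nom -18.700 → Σnom=-18.300; wc +0.400/-0.400 → slack +0.950/-0.555; half-tol=0.400, Σhalf²=0.223781
  -D: nom -1.030 → Σnom=-19.330; wc +0.249/-0.249 → slack +1.199/-0.804; half-tol=0.249, Σhalf²=0.285782
  -E: nom -34.110 → Σnom=-53.440; wc +0.150/-0.150 → slack +1.349/-0.954; half-tol=0.150, Σhalf²=0.308282
  -F: nom -31.100 → Σnom=-84.540; wc +0.380/-0.260 → slack +1.729/-1.214; half-tol=0.320, Σhalf²=0.410682
  +G: nom +22.600 → Σnom=-61.940; wc +0.390/-0.200 → slack +2.119/-1.414; half-tol=0.295, Σhalf²=0.497707
  -H: nom -43.330 → Σnom=-105.270; wc +0.022/-0.490 → slack +2.141/-1.904; half-tol=0.256, Σhalf²=0.563243
Nominal = -105.270. Worst-case = [-105.270 - 1.904, -105.270 + 2.141] = [-107.174, -103.129]. RSS = √0.563243 = 0.750.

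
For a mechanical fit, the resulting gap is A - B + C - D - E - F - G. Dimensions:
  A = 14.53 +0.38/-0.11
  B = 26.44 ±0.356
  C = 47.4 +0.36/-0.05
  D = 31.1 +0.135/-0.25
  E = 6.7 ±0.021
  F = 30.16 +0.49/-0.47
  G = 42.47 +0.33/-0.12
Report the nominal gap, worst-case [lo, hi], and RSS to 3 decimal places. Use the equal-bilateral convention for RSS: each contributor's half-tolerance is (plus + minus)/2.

Stack each dimension's contribution:
  +A: nom +14.530 → Σnom=14.530; wc +0.380/-0.110 → slack +0.380/-0.110; half-tol=0.245, Σhalf²=0.060025
  -B: nom -26.440 → Σnom=-11.910; wc +0.356/-0.356 → slack +0.736/-0.466; half-tol=0.356, Σhalf²=0.186761
  +C: nom +47.400 → Σnom=35.490; wc +0.360/-0.050 → slack +1.096/-0.516; half-tol=0.205, Σhalf²=0.228786
  -D: nom -31.100 → Σnom=4.390; wc +0.250/-0.135 → slack +1.346/-0.651; half-tol=0.193, Σhalf²=0.265842
  -E: nom -6.700 → Σnom=-2.310; wc +0.021/-0.021 → slack +1.367/-0.672; half-tol=0.021, Σhalf²=0.266283
  -F: nom -30.160 → Σnom=-32.470; wc +0.470/-0.490 → slack +1.837/-1.162; half-tol=0.480, Σhalf²=0.496683
  -G: nom -42.470 → Σnom=-74.940; wc +0.120/-0.330 → slack +1.957/-1.492; half-tol=0.225, Σhalf²=0.547308
Nominal = -74.940. Worst-case = [-74.940 - 1.492, -74.940 + 1.957] = [-76.432, -72.983]. RSS = √0.547308 = 0.740.

nominal=-74.940 wc=[-76.432,-72.983] rss=0.740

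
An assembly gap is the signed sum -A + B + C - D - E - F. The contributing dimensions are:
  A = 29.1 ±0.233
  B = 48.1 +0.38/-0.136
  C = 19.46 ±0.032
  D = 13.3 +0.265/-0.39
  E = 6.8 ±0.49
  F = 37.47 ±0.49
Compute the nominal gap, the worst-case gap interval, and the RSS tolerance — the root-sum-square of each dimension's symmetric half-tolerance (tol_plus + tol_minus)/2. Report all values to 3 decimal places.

nominal=-19.110 wc=[-20.756,-17.095] rss=0.842

Stack each dimension's contribution:
  -A: nom -29.100 → Σnom=-29.100; wc +0.233/-0.233 → slack +0.233/-0.233; half-tol=0.233, Σhalf²=0.054289
  +B: nom +48.100 → Σnom=19.000; wc +0.380/-0.136 → slack +0.613/-0.369; half-tol=0.258, Σhalf²=0.120853
  +C: nom +19.460 → Σnom=38.460; wc +0.032/-0.032 → slack +0.645/-0.401; half-tol=0.032, Σhalf²=0.121877
  -D: nom -13.300 → Σnom=25.160; wc +0.390/-0.265 → slack +1.035/-0.666; half-tol=0.328, Σhalf²=0.229133
  -E: nom -6.800 → Σnom=18.360; wc +0.490/-0.490 → slack +1.525/-1.156; half-tol=0.490, Σhalf²=0.469233
  -F: nom -37.470 → Σnom=-19.110; wc +0.490/-0.490 → slack +2.015/-1.646; half-tol=0.490, Σhalf²=0.709333
Nominal = -19.110. Worst-case = [-19.110 - 1.646, -19.110 + 2.015] = [-20.756, -17.095]. RSS = √0.709333 = 0.842.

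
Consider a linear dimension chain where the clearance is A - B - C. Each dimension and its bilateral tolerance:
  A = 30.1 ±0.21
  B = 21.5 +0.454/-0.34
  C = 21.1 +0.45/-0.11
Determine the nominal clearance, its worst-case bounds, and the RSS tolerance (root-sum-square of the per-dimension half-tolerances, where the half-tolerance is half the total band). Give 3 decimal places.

nominal=-12.500 wc=[-13.614,-11.840] rss=0.529

Stack each dimension's contribution:
  +A: nom +30.100 → Σnom=30.100; wc +0.210/-0.210 → slack +0.210/-0.210; half-tol=0.210, Σhalf²=0.044100
  -B: nom -21.500 → Σnom=8.600; wc +0.340/-0.454 → slack +0.550/-0.664; half-tol=0.397, Σhalf²=0.201709
  -C: nom -21.100 → Σnom=-12.500; wc +0.110/-0.450 → slack +0.660/-1.114; half-tol=0.280, Σhalf²=0.280109
Nominal = -12.500. Worst-case = [-12.500 - 1.114, -12.500 + 0.660] = [-13.614, -11.840]. RSS = √0.280109 = 0.529.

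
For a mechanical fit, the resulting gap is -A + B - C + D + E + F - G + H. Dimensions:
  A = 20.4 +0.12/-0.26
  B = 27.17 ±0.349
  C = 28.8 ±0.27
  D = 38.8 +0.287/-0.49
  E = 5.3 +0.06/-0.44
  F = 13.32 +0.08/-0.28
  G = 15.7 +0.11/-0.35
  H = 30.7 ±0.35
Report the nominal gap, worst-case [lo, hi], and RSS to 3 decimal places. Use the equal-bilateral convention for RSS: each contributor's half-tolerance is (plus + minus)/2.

nominal=50.390 wc=[47.981,52.396] rss=0.807

Stack each dimension's contribution:
  -A: nom -20.400 → Σnom=-20.400; wc +0.260/-0.120 → slack +0.260/-0.120; half-tol=0.190, Σhalf²=0.036100
  +B: nom +27.170 → Σnom=6.770; wc +0.349/-0.349 → slack +0.609/-0.469; half-tol=0.349, Σhalf²=0.157901
  -C: nom -28.800 → Σnom=-22.030; wc +0.270/-0.270 → slack +0.879/-0.739; half-tol=0.270, Σhalf²=0.230801
  +D: nom +38.800 → Σnom=16.770; wc +0.287/-0.490 → slack +1.166/-1.229; half-tol=0.388, Σhalf²=0.381733
  +E: nom +5.300 → Σnom=22.070; wc +0.060/-0.440 → slack +1.226/-1.669; half-tol=0.250, Σhalf²=0.444233
  +F: nom +13.320 → Σnom=35.390; wc +0.080/-0.280 → slack +1.306/-1.949; half-tol=0.180, Σhalf²=0.476633
  -G: nom -15.700 → Σnom=19.690; wc +0.350/-0.110 → slack +1.656/-2.059; half-tol=0.230, Σhalf²=0.529533
  +H: nom +30.700 → Σnom=50.390; wc +0.350/-0.350 → slack +2.006/-2.409; half-tol=0.350, Σhalf²=0.652033
Nominal = 50.390. Worst-case = [50.390 - 2.409, 50.390 + 2.006] = [47.981, 52.396]. RSS = √0.652033 = 0.807.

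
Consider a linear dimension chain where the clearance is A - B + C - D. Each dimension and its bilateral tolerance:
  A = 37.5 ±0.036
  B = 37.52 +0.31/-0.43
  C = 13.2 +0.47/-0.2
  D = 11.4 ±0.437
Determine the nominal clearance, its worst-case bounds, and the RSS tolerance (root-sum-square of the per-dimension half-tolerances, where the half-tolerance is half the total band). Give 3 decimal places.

Stack each dimension's contribution:
  +A: nom +37.500 → Σnom=37.500; wc +0.036/-0.036 → slack +0.036/-0.036; half-tol=0.036, Σhalf²=0.001296
  -B: nom -37.520 → Σnom=-0.020; wc +0.430/-0.310 → slack +0.466/-0.346; half-tol=0.370, Σhalf²=0.138196
  +C: nom +13.200 → Σnom=13.180; wc +0.470/-0.200 → slack +0.936/-0.546; half-tol=0.335, Σhalf²=0.250421
  -D: nom -11.400 → Σnom=1.780; wc +0.437/-0.437 → slack +1.373/-0.983; half-tol=0.437, Σhalf²=0.441390
Nominal = 1.780. Worst-case = [1.780 - 0.983, 1.780 + 1.373] = [0.797, 3.153]. RSS = √0.441390 = 0.664.

nominal=1.780 wc=[0.797,3.153] rss=0.664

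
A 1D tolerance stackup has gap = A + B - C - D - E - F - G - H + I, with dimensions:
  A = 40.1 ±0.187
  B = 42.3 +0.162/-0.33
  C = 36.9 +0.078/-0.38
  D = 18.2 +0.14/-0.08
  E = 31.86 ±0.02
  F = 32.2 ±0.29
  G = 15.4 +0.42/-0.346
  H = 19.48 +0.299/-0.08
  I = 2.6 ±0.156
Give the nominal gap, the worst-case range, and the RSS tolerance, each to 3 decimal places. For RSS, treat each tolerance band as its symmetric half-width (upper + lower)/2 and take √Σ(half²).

nominal=-69.040 wc=[-70.960,-67.339] rss=0.672

Stack each dimension's contribution:
  +A: nom +40.100 → Σnom=40.100; wc +0.187/-0.187 → slack +0.187/-0.187; half-tol=0.187, Σhalf²=0.034969
  +B: nom +42.300 → Σnom=82.400; wc +0.162/-0.330 → slack +0.349/-0.517; half-tol=0.246, Σhalf²=0.095485
  -C: nom -36.900 → Σnom=45.500; wc +0.380/-0.078 → slack +0.729/-0.595; half-tol=0.229, Σhalf²=0.147926
  -D: nom -18.200 → Σnom=27.300; wc +0.080/-0.140 → slack +0.809/-0.735; half-tol=0.110, Σhalf²=0.160026
  -E: nom -31.860 → Σnom=-4.560; wc +0.020/-0.020 → slack +0.829/-0.755; half-tol=0.020, Σhalf²=0.160426
  -F: nom -32.200 → Σnom=-36.760; wc +0.290/-0.290 → slack +1.119/-1.045; half-tol=0.290, Σhalf²=0.244526
  -G: nom -15.400 → Σnom=-52.160; wc +0.346/-0.420 → slack +1.465/-1.465; half-tol=0.383, Σhalf²=0.391215
  -H: nom -19.480 → Σnom=-71.640; wc +0.080/-0.299 → slack +1.545/-1.764; half-tol=0.190, Σhalf²=0.427125
  +I: nom +2.600 → Σnom=-69.040; wc +0.156/-0.156 → slack +1.701/-1.920; half-tol=0.156, Σhalf²=0.451461
Nominal = -69.040. Worst-case = [-69.040 - 1.920, -69.040 + 1.701] = [-70.960, -67.339]. RSS = √0.451461 = 0.672.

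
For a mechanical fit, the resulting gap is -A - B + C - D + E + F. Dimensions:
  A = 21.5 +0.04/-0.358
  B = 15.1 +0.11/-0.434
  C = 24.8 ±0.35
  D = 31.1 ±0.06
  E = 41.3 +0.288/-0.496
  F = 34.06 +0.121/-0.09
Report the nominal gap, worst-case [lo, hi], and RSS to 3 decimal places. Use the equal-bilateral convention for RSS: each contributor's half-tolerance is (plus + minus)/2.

nominal=32.460 wc=[31.314,34.071] rss=0.636

Stack each dimension's contribution:
  -A: nom -21.500 → Σnom=-21.500; wc +0.358/-0.040 → slack +0.358/-0.040; half-tol=0.199, Σhalf²=0.039601
  -B: nom -15.100 → Σnom=-36.600; wc +0.434/-0.110 → slack +0.792/-0.150; half-tol=0.272, Σhalf²=0.113585
  +C: nom +24.800 → Σnom=-11.800; wc +0.350/-0.350 → slack +1.142/-0.500; half-tol=0.350, Σhalf²=0.236085
  -D: nom -31.100 → Σnom=-42.900; wc +0.060/-0.060 → slack +1.202/-0.560; half-tol=0.060, Σhalf²=0.239685
  +E: nom +41.300 → Σnom=-1.600; wc +0.288/-0.496 → slack +1.490/-1.056; half-tol=0.392, Σhalf²=0.393349
  +F: nom +34.060 → Σnom=32.460; wc +0.121/-0.090 → slack +1.611/-1.146; half-tol=0.105, Σhalf²=0.404479
Nominal = 32.460. Worst-case = [32.460 - 1.146, 32.460 + 1.611] = [31.314, 34.071]. RSS = √0.404479 = 0.636.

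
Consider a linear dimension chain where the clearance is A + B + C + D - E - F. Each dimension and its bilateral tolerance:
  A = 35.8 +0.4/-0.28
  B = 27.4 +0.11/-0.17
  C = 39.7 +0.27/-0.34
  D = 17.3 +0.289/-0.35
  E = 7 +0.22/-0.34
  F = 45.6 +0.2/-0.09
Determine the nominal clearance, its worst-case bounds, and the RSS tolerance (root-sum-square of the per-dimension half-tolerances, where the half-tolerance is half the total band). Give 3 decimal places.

Stack each dimension's contribution:
  +A: nom +35.800 → Σnom=35.800; wc +0.400/-0.280 → slack +0.400/-0.280; half-tol=0.340, Σhalf²=0.115600
  +B: nom +27.400 → Σnom=63.200; wc +0.110/-0.170 → slack +0.510/-0.450; half-tol=0.140, Σhalf²=0.135200
  +C: nom +39.700 → Σnom=102.900; wc +0.270/-0.340 → slack +0.780/-0.790; half-tol=0.305, Σhalf²=0.228225
  +D: nom +17.300 → Σnom=120.200; wc +0.289/-0.350 → slack +1.069/-1.140; half-tol=0.320, Σhalf²=0.330305
  -E: nom -7.000 → Σnom=113.200; wc +0.340/-0.220 → slack +1.409/-1.360; half-tol=0.280, Σhalf²=0.408705
  -F: nom -45.600 → Σnom=67.600; wc +0.090/-0.200 → slack +1.499/-1.560; half-tol=0.145, Σhalf²=0.429730
Nominal = 67.600. Worst-case = [67.600 - 1.560, 67.600 + 1.499] = [66.040, 69.099]. RSS = √0.429730 = 0.656.

nominal=67.600 wc=[66.040,69.099] rss=0.656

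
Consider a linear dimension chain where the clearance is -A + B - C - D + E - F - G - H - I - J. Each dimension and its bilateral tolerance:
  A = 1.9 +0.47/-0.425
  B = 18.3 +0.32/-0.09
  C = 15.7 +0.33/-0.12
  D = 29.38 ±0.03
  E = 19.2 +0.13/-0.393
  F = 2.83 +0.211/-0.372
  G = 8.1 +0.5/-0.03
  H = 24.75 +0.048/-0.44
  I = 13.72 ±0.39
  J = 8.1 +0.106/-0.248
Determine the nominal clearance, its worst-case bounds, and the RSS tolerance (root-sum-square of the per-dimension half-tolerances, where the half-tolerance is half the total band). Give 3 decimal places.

nominal=-66.980 wc=[-69.548,-64.475] rss=0.872

Stack each dimension's contribution:
  -A: nom -1.900 → Σnom=-1.900; wc +0.425/-0.470 → slack +0.425/-0.470; half-tol=0.448, Σhalf²=0.200256
  +B: nom +18.300 → Σnom=16.400; wc +0.320/-0.090 → slack +0.745/-0.560; half-tol=0.205, Σhalf²=0.242281
  -C: nom -15.700 → Σnom=0.700; wc +0.120/-0.330 → slack +0.865/-0.890; half-tol=0.225, Σhalf²=0.292906
  -D: nom -29.380 → Σnom=-28.680; wc +0.030/-0.030 → slack +0.895/-0.920; half-tol=0.030, Σhalf²=0.293806
  +E: nom +19.200 → Σnom=-9.480; wc +0.130/-0.393 → slack +1.025/-1.313; half-tol=0.262, Σhalf²=0.362189
  -F: nom -2.830 → Σnom=-12.310; wc +0.372/-0.211 → slack +1.397/-1.524; half-tol=0.291, Σhalf²=0.447161
  -G: nom -8.100 → Σnom=-20.410; wc +0.030/-0.500 → slack +1.427/-2.024; half-tol=0.265, Σhalf²=0.517386
  -H: nom -24.750 → Σnom=-45.160; wc +0.440/-0.048 → slack +1.867/-2.072; half-tol=0.244, Σhalf²=0.576922
  -I: nom -13.720 → Σnom=-58.880; wc +0.390/-0.390 → slack +2.257/-2.462; half-tol=0.390, Σhalf²=0.729022
  -J: nom -8.100 → Σnom=-66.980; wc +0.248/-0.106 → slack +2.505/-2.568; half-tol=0.177, Σhalf²=0.760351
Nominal = -66.980. Worst-case = [-66.980 - 2.568, -66.980 + 2.505] = [-69.548, -64.475]. RSS = √0.760351 = 0.872.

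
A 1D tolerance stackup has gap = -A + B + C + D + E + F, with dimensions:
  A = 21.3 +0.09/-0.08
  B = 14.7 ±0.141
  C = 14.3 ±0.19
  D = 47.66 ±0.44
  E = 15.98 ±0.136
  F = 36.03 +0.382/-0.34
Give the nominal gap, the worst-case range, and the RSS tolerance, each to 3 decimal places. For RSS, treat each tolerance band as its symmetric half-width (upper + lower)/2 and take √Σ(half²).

Stack each dimension's contribution:
  -A: nom -21.300 → Σnom=-21.300; wc +0.080/-0.090 → slack +0.080/-0.090; half-tol=0.085, Σhalf²=0.007225
  +B: nom +14.700 → Σnom=-6.600; wc +0.141/-0.141 → slack +0.221/-0.231; half-tol=0.141, Σhalf²=0.027106
  +C: nom +14.300 → Σnom=7.700; wc +0.190/-0.190 → slack +0.411/-0.421; half-tol=0.190, Σhalf²=0.063206
  +D: nom +47.660 → Σnom=55.360; wc +0.440/-0.440 → slack +0.851/-0.861; half-tol=0.440, Σhalf²=0.256806
  +E: nom +15.980 → Σnom=71.340; wc +0.136/-0.136 → slack +0.987/-0.997; half-tol=0.136, Σhalf²=0.275302
  +F: nom +36.030 → Σnom=107.370; wc +0.382/-0.340 → slack +1.369/-1.337; half-tol=0.361, Σhalf²=0.405623
Nominal = 107.370. Worst-case = [107.370 - 1.337, 107.370 + 1.369] = [106.033, 108.739]. RSS = √0.405623 = 0.637.

nominal=107.370 wc=[106.033,108.739] rss=0.637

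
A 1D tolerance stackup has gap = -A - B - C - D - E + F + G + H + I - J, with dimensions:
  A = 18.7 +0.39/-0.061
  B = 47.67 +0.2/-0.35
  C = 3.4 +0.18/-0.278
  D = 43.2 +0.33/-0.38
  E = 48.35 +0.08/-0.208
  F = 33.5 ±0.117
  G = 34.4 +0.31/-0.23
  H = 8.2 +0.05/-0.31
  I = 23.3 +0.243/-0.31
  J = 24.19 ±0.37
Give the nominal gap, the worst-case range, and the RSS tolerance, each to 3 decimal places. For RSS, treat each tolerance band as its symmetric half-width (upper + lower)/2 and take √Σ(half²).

Stack each dimension's contribution:
  -A: nom -18.700 → Σnom=-18.700; wc +0.061/-0.390 → slack +0.061/-0.390; half-tol=0.226, Σhalf²=0.050850
  -B: nom -47.670 → Σnom=-66.370; wc +0.350/-0.200 → slack +0.411/-0.590; half-tol=0.275, Σhalf²=0.126475
  -C: nom -3.400 → Σnom=-69.770; wc +0.278/-0.180 → slack +0.689/-0.770; half-tol=0.229, Σhalf²=0.178916
  -D: nom -43.200 → Σnom=-112.970; wc +0.380/-0.330 → slack +1.069/-1.100; half-tol=0.355, Σhalf²=0.304941
  -E: nom -48.350 → Σnom=-161.320; wc +0.208/-0.080 → slack +1.277/-1.180; half-tol=0.144, Σhalf²=0.325677
  +F: nom +33.500 → Σnom=-127.820; wc +0.117/-0.117 → slack +1.394/-1.297; half-tol=0.117, Σhalf²=0.339366
  +G: nom +34.400 → Σnom=-93.420; wc +0.310/-0.230 → slack +1.704/-1.527; half-tol=0.270, Σhalf²=0.412266
  +H: nom +8.200 → Σnom=-85.220; wc +0.050/-0.310 → slack +1.754/-1.837; half-tol=0.180, Σhalf²=0.444666
  +I: nom +23.300 → Σnom=-61.920; wc +0.243/-0.310 → slack +1.997/-2.147; half-tol=0.276, Σhalf²=0.521118
  -J: nom -24.190 → Σnom=-86.110; wc +0.370/-0.370 → slack +2.367/-2.517; half-tol=0.370, Σhalf²=0.658018
Nominal = -86.110. Worst-case = [-86.110 - 2.517, -86.110 + 2.367] = [-88.627, -83.743]. RSS = √0.658018 = 0.811.

nominal=-86.110 wc=[-88.627,-83.743] rss=0.811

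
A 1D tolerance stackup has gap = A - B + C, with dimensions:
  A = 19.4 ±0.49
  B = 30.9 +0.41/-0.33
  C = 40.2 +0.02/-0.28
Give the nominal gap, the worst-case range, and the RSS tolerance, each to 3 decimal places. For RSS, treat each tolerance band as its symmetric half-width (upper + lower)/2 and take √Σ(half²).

Stack each dimension's contribution:
  +A: nom +19.400 → Σnom=19.400; wc +0.490/-0.490 → slack +0.490/-0.490; half-tol=0.490, Σhalf²=0.240100
  -B: nom -30.900 → Σnom=-11.500; wc +0.330/-0.410 → slack +0.820/-0.900; half-tol=0.370, Σhalf²=0.377000
  +C: nom +40.200 → Σnom=28.700; wc +0.020/-0.280 → slack +0.840/-1.180; half-tol=0.150, Σhalf²=0.399500
Nominal = 28.700. Worst-case = [28.700 - 1.180, 28.700 + 0.840] = [27.520, 29.540]. RSS = √0.399500 = 0.632.

nominal=28.700 wc=[27.520,29.540] rss=0.632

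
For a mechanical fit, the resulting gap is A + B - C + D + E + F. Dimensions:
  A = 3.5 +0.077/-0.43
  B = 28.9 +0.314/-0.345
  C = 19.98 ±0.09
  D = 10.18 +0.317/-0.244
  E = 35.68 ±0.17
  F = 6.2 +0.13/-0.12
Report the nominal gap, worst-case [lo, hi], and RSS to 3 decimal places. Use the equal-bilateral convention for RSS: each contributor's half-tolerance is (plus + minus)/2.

nominal=64.480 wc=[63.081,65.578] rss=0.551

Stack each dimension's contribution:
  +A: nom +3.500 → Σnom=3.500; wc +0.077/-0.430 → slack +0.077/-0.430; half-tol=0.254, Σhalf²=0.064262
  +B: nom +28.900 → Σnom=32.400; wc +0.314/-0.345 → slack +0.391/-0.775; half-tol=0.330, Σhalf²=0.172833
  -C: nom -19.980 → Σnom=12.420; wc +0.090/-0.090 → slack +0.481/-0.865; half-tol=0.090, Σhalf²=0.180932
  +D: nom +10.180 → Σnom=22.600; wc +0.317/-0.244 → slack +0.798/-1.109; half-tol=0.280, Σhalf²=0.259613
  +E: nom +35.680 → Σnom=58.280; wc +0.170/-0.170 → slack +0.968/-1.279; half-tol=0.170, Σhalf²=0.288513
  +F: nom +6.200 → Σnom=64.480; wc +0.130/-0.120 → slack +1.098/-1.399; half-tol=0.125, Σhalf²=0.304138
Nominal = 64.480. Worst-case = [64.480 - 1.399, 64.480 + 1.098] = [63.081, 65.578]. RSS = √0.304138 = 0.551.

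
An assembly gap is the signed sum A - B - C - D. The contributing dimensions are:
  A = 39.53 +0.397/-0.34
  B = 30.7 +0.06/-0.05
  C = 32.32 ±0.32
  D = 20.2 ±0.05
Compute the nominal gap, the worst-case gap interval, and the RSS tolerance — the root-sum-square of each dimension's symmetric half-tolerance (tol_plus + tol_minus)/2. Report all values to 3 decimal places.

nominal=-43.690 wc=[-44.460,-42.873] rss=0.494

Stack each dimension's contribution:
  +A: nom +39.530 → Σnom=39.530; wc +0.397/-0.340 → slack +0.397/-0.340; half-tol=0.369, Σhalf²=0.135792
  -B: nom -30.700 → Σnom=8.830; wc +0.050/-0.060 → slack +0.447/-0.400; half-tol=0.055, Σhalf²=0.138817
  -C: nom -32.320 → Σnom=-23.490; wc +0.320/-0.320 → slack +0.767/-0.720; half-tol=0.320, Σhalf²=0.241217
  -D: nom -20.200 → Σnom=-43.690; wc +0.050/-0.050 → slack +0.817/-0.770; half-tol=0.050, Σhalf²=0.243717
Nominal = -43.690. Worst-case = [-43.690 - 0.770, -43.690 + 0.817] = [-44.460, -42.873]. RSS = √0.243717 = 0.494.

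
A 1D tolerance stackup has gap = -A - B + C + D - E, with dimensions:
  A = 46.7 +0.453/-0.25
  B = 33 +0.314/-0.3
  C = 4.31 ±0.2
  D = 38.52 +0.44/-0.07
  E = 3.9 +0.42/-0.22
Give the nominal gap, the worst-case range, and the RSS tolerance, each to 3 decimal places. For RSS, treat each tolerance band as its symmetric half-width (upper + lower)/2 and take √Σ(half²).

Stack each dimension's contribution:
  -A: nom -46.700 → Σnom=-46.700; wc +0.250/-0.453 → slack +0.250/-0.453; half-tol=0.352, Σhalf²=0.123552
  -B: nom -33.000 → Σnom=-79.700; wc +0.300/-0.314 → slack +0.550/-0.767; half-tol=0.307, Σhalf²=0.217801
  +C: nom +4.310 → Σnom=-75.390; wc +0.200/-0.200 → slack +0.750/-0.967; half-tol=0.200, Σhalf²=0.257801
  +D: nom +38.520 → Σnom=-36.870; wc +0.440/-0.070 → slack +1.190/-1.037; half-tol=0.255, Σhalf²=0.322826
  -E: nom -3.900 → Σnom=-40.770; wc +0.220/-0.420 → slack +1.410/-1.457; half-tol=0.320, Σhalf²=0.425226
Nominal = -40.770. Worst-case = [-40.770 - 1.457, -40.770 + 1.410] = [-42.227, -39.360]. RSS = √0.425226 = 0.652.

nominal=-40.770 wc=[-42.227,-39.360] rss=0.652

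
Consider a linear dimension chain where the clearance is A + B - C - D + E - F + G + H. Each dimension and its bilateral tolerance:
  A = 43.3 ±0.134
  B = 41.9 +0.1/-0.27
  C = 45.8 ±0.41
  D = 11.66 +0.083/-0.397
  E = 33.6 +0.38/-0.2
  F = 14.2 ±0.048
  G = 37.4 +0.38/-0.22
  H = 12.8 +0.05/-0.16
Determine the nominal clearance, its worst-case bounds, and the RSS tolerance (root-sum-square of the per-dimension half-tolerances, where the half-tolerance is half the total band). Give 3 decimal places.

Stack each dimension's contribution:
  +A: nom +43.300 → Σnom=43.300; wc +0.134/-0.134 → slack +0.134/-0.134; half-tol=0.134, Σhalf²=0.017956
  +B: nom +41.900 → Σnom=85.200; wc +0.100/-0.270 → slack +0.234/-0.404; half-tol=0.185, Σhalf²=0.052181
  -C: nom -45.800 → Σnom=39.400; wc +0.410/-0.410 → slack +0.644/-0.814; half-tol=0.410, Σhalf²=0.220281
  -D: nom -11.660 → Σnom=27.740; wc +0.397/-0.083 → slack +1.041/-0.897; half-tol=0.240, Σhalf²=0.277881
  +E: nom +33.600 → Σnom=61.340; wc +0.380/-0.200 → slack +1.421/-1.097; half-tol=0.290, Σhalf²=0.361981
  -F: nom -14.200 → Σnom=47.140; wc +0.048/-0.048 → slack +1.469/-1.145; half-tol=0.048, Σhalf²=0.364285
  +G: nom +37.400 → Σnom=84.540; wc +0.380/-0.220 → slack +1.849/-1.365; half-tol=0.300, Σhalf²=0.454285
  +H: nom +12.800 → Σnom=97.340; wc +0.050/-0.160 → slack +1.899/-1.525; half-tol=0.105, Σhalf²=0.465310
Nominal = 97.340. Worst-case = [97.340 - 1.525, 97.340 + 1.899] = [95.815, 99.239]. RSS = √0.465310 = 0.682.

nominal=97.340 wc=[95.815,99.239] rss=0.682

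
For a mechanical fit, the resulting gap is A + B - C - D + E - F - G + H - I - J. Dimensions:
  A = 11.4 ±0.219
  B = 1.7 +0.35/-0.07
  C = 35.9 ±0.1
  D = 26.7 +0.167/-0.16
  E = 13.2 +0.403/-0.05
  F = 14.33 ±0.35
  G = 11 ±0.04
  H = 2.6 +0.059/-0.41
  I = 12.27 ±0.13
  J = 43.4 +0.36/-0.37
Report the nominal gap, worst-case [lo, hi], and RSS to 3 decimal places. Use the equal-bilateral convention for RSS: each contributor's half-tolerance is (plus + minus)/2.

nominal=-114.700 wc=[-116.596,-112.519] rss=0.714

Stack each dimension's contribution:
  +A: nom +11.400 → Σnom=11.400; wc +0.219/-0.219 → slack +0.219/-0.219; half-tol=0.219, Σhalf²=0.047961
  +B: nom +1.700 → Σnom=13.100; wc +0.350/-0.070 → slack +0.569/-0.289; half-tol=0.210, Σhalf²=0.092061
  -C: nom -35.900 → Σnom=-22.800; wc +0.100/-0.100 → slack +0.669/-0.389; half-tol=0.100, Σhalf²=0.102061
  -D: nom -26.700 → Σnom=-49.500; wc +0.160/-0.167 → slack +0.829/-0.556; half-tol=0.164, Σhalf²=0.128793
  +E: nom +13.200 → Σnom=-36.300; wc +0.403/-0.050 → slack +1.232/-0.606; half-tol=0.227, Σhalf²=0.180095
  -F: nom -14.330 → Σnom=-50.630; wc +0.350/-0.350 → slack +1.582/-0.956; half-tol=0.350, Σhalf²=0.302595
  -G: nom -11.000 → Σnom=-61.630; wc +0.040/-0.040 → slack +1.622/-0.996; half-tol=0.040, Σhalf²=0.304195
  +H: nom +2.600 → Σnom=-59.030; wc +0.059/-0.410 → slack +1.681/-1.406; half-tol=0.234, Σhalf²=0.359186
  -I: nom -12.270 → Σnom=-71.300; wc +0.130/-0.130 → slack +1.811/-1.536; half-tol=0.130, Σhalf²=0.376086
  -J: nom -43.400 → Σnom=-114.700; wc +0.370/-0.360 → slack +2.181/-1.896; half-tol=0.365, Σhalf²=0.509311
Nominal = -114.700. Worst-case = [-114.700 - 1.896, -114.700 + 2.181] = [-116.596, -112.519]. RSS = √0.509311 = 0.714.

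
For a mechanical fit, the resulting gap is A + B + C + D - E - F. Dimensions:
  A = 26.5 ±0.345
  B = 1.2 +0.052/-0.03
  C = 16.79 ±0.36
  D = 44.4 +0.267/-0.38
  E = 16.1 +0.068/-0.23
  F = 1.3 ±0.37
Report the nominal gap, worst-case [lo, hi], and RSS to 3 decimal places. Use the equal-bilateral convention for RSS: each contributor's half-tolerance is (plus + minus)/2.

Stack each dimension's contribution:
  +A: nom +26.500 → Σnom=26.500; wc +0.345/-0.345 → slack +0.345/-0.345; half-tol=0.345, Σhalf²=0.119025
  +B: nom +1.200 → Σnom=27.700; wc +0.052/-0.030 → slack +0.397/-0.375; half-tol=0.041, Σhalf²=0.120706
  +C: nom +16.790 → Σnom=44.490; wc +0.360/-0.360 → slack +0.757/-0.735; half-tol=0.360, Σhalf²=0.250306
  +D: nom +44.400 → Σnom=88.890; wc +0.267/-0.380 → slack +1.024/-1.115; half-tol=0.324, Σhalf²=0.354958
  -E: nom -16.100 → Σnom=72.790; wc +0.230/-0.068 → slack +1.254/-1.183; half-tol=0.149, Σhalf²=0.377159
  -F: nom -1.300 → Σnom=71.490; wc +0.370/-0.370 → slack +1.624/-1.553; half-tol=0.370, Σhalf²=0.514059
Nominal = 71.490. Worst-case = [71.490 - 1.553, 71.490 + 1.624] = [69.937, 73.114]. RSS = √0.514059 = 0.717.

nominal=71.490 wc=[69.937,73.114] rss=0.717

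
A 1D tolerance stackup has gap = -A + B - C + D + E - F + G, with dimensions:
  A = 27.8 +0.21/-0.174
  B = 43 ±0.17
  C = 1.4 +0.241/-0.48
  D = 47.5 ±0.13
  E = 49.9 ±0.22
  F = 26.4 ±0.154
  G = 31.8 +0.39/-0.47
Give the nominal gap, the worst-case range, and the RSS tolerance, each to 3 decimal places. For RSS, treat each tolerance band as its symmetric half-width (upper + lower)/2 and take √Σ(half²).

nominal=116.600 wc=[115.005,118.318] rss=0.685

Stack each dimension's contribution:
  -A: nom -27.800 → Σnom=-27.800; wc +0.174/-0.210 → slack +0.174/-0.210; half-tol=0.192, Σhalf²=0.036864
  +B: nom +43.000 → Σnom=15.200; wc +0.170/-0.170 → slack +0.344/-0.380; half-tol=0.170, Σhalf²=0.065764
  -C: nom -1.400 → Σnom=13.800; wc +0.480/-0.241 → slack +0.824/-0.621; half-tol=0.360, Σhalf²=0.195724
  +D: nom +47.500 → Σnom=61.300; wc +0.130/-0.130 → slack +0.954/-0.751; half-tol=0.130, Σhalf²=0.212624
  +E: nom +49.900 → Σnom=111.200; wc +0.220/-0.220 → slack +1.174/-0.971; half-tol=0.220, Σhalf²=0.261024
  -F: nom -26.400 → Σnom=84.800; wc +0.154/-0.154 → slack +1.328/-1.125; half-tol=0.154, Σhalf²=0.284740
  +G: nom +31.800 → Σnom=116.600; wc +0.390/-0.470 → slack +1.718/-1.595; half-tol=0.430, Σhalf²=0.469640
Nominal = 116.600. Worst-case = [116.600 - 1.595, 116.600 + 1.718] = [115.005, 118.318]. RSS = √0.469640 = 0.685.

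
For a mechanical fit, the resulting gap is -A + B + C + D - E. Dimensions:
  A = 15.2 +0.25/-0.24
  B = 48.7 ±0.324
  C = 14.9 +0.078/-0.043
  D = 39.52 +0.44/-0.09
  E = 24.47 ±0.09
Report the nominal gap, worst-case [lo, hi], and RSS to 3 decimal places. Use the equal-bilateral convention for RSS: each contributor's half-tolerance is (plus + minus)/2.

nominal=63.450 wc=[62.653,64.622] rss=0.497

Stack each dimension's contribution:
  -A: nom -15.200 → Σnom=-15.200; wc +0.240/-0.250 → slack +0.240/-0.250; half-tol=0.245, Σhalf²=0.060025
  +B: nom +48.700 → Σnom=33.500; wc +0.324/-0.324 → slack +0.564/-0.574; half-tol=0.324, Σhalf²=0.165001
  +C: nom +14.900 → Σnom=48.400; wc +0.078/-0.043 → slack +0.642/-0.617; half-tol=0.060, Σhalf²=0.168661
  +D: nom +39.520 → Σnom=87.920; wc +0.440/-0.090 → slack +1.082/-0.707; half-tol=0.265, Σhalf²=0.238886
  -E: nom -24.470 → Σnom=63.450; wc +0.090/-0.090 → slack +1.172/-0.797; half-tol=0.090, Σhalf²=0.246986
Nominal = 63.450. Worst-case = [63.450 - 0.797, 63.450 + 1.172] = [62.653, 64.622]. RSS = √0.246986 = 0.497.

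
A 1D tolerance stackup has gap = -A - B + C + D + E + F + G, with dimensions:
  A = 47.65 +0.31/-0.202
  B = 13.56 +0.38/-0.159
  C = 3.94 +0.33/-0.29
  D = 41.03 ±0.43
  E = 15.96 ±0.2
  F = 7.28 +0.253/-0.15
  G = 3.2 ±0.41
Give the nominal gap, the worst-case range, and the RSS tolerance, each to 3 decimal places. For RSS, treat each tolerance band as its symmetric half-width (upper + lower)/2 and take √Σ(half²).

Stack each dimension's contribution:
  -A: nom -47.650 → Σnom=-47.650; wc +0.202/-0.310 → slack +0.202/-0.310; half-tol=0.256, Σhalf²=0.065536
  -B: nom -13.560 → Σnom=-61.210; wc +0.159/-0.380 → slack +0.361/-0.690; half-tol=0.270, Σhalf²=0.138166
  +C: nom +3.940 → Σnom=-57.270; wc +0.330/-0.290 → slack +0.691/-0.980; half-tol=0.310, Σhalf²=0.234266
  +D: nom +41.030 → Σnom=-16.240; wc +0.430/-0.430 → slack +1.121/-1.410; half-tol=0.430, Σhalf²=0.419166
  +E: nom +15.960 → Σnom=-0.280; wc +0.200/-0.200 → slack +1.321/-1.610; half-tol=0.200, Σhalf²=0.459166
  +F: nom +7.280 → Σnom=7.000; wc +0.253/-0.150 → slack +1.574/-1.760; half-tol=0.202, Σhalf²=0.499769
  +G: nom +3.200 → Σnom=10.200; wc +0.410/-0.410 → slack +1.984/-2.170; half-tol=0.410, Σhalf²=0.667868
Nominal = 10.200. Worst-case = [10.200 - 2.170, 10.200 + 1.984] = [8.030, 12.184]. RSS = √0.667868 = 0.817.

nominal=10.200 wc=[8.030,12.184] rss=0.817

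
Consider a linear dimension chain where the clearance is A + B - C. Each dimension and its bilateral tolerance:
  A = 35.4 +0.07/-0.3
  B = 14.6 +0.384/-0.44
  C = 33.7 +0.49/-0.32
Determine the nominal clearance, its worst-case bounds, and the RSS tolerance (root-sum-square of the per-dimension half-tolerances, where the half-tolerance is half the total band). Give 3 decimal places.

nominal=16.300 wc=[15.070,17.074] rss=0.607

Stack each dimension's contribution:
  +A: nom +35.400 → Σnom=35.400; wc +0.070/-0.300 → slack +0.070/-0.300; half-tol=0.185, Σhalf²=0.034225
  +B: nom +14.600 → Σnom=50.000; wc +0.384/-0.440 → slack +0.454/-0.740; half-tol=0.412, Σhalf²=0.203969
  -C: nom -33.700 → Σnom=16.300; wc +0.320/-0.490 → slack +0.774/-1.230; half-tol=0.405, Σhalf²=0.367994
Nominal = 16.300. Worst-case = [16.300 - 1.230, 16.300 + 0.774] = [15.070, 17.074]. RSS = √0.367994 = 0.607.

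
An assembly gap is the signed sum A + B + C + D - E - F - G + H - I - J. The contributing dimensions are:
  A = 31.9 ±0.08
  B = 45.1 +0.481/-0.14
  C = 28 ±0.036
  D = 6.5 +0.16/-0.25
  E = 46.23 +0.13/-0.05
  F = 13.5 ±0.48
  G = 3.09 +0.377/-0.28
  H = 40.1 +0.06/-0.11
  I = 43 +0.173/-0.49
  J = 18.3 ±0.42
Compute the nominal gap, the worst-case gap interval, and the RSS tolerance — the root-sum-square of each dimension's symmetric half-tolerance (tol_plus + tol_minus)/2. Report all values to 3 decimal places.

Stack each dimension's contribution:
  +A: nom +31.900 → Σnom=31.900; wc +0.080/-0.080 → slack +0.080/-0.080; half-tol=0.080, Σhalf²=0.006400
  +B: nom +45.100 → Σnom=77.000; wc +0.481/-0.140 → slack +0.561/-0.220; half-tol=0.310, Σhalf²=0.102810
  +C: nom +28.000 → Σnom=105.000; wc +0.036/-0.036 → slack +0.597/-0.256; half-tol=0.036, Σhalf²=0.104106
  +D: nom +6.500 → Σnom=111.500; wc +0.160/-0.250 → slack +0.757/-0.506; half-tol=0.205, Σhalf²=0.146131
  -E: nom -46.230 → Σnom=65.270; wc +0.050/-0.130 → slack +0.807/-0.636; half-tol=0.090, Σhalf²=0.154231
  -F: nom -13.500 → Σnom=51.770; wc +0.480/-0.480 → slack +1.287/-1.116; half-tol=0.480, Σhalf²=0.384631
  -G: nom -3.090 → Σnom=48.680; wc +0.280/-0.377 → slack +1.567/-1.493; half-tol=0.329, Σhalf²=0.492544
  +H: nom +40.100 → Σnom=88.780; wc +0.060/-0.110 → slack +1.627/-1.603; half-tol=0.085, Σhalf²=0.499769
  -I: nom -43.000 → Σnom=45.780; wc +0.490/-0.173 → slack +2.117/-1.776; half-tol=0.332, Σhalf²=0.609661
  -J: nom -18.300 → Σnom=27.480; wc +0.420/-0.420 → slack +2.537/-2.196; half-tol=0.420, Σhalf²=0.786061
Nominal = 27.480. Worst-case = [27.480 - 2.196, 27.480 + 2.537] = [25.284, 30.017]. RSS = √0.786061 = 0.887.

nominal=27.480 wc=[25.284,30.017] rss=0.887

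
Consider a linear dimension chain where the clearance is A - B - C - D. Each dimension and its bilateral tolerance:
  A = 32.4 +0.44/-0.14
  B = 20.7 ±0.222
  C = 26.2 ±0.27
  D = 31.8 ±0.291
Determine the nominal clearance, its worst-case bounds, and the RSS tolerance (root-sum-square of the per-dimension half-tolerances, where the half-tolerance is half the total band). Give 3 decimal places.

Stack each dimension's contribution:
  +A: nom +32.400 → Σnom=32.400; wc +0.440/-0.140 → slack +0.440/-0.140; half-tol=0.290, Σhalf²=0.084100
  -B: nom -20.700 → Σnom=11.700; wc +0.222/-0.222 → slack +0.662/-0.362; half-tol=0.222, Σhalf²=0.133384
  -C: nom -26.200 → Σnom=-14.500; wc +0.270/-0.270 → slack +0.932/-0.632; half-tol=0.270, Σhalf²=0.206284
  -D: nom -31.800 → Σnom=-46.300; wc +0.291/-0.291 → slack +1.223/-0.923; half-tol=0.291, Σhalf²=0.290965
Nominal = -46.300. Worst-case = [-46.300 - 0.923, -46.300 + 1.223] = [-47.223, -45.077]. RSS = √0.290965 = 0.539.

nominal=-46.300 wc=[-47.223,-45.077] rss=0.539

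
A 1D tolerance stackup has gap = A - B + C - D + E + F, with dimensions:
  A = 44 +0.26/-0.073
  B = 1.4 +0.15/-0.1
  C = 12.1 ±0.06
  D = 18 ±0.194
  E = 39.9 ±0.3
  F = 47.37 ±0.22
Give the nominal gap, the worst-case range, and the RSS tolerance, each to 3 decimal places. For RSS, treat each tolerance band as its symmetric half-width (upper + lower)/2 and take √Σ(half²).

Stack each dimension's contribution:
  +A: nom +44.000 → Σnom=44.000; wc +0.260/-0.073 → slack +0.260/-0.073; half-tol=0.167, Σhalf²=0.027722
  -B: nom -1.400 → Σnom=42.600; wc +0.100/-0.150 → slack +0.360/-0.223; half-tol=0.125, Σhalf²=0.043347
  +C: nom +12.100 → Σnom=54.700; wc +0.060/-0.060 → slack +0.420/-0.283; half-tol=0.060, Σhalf²=0.046947
  -D: nom -18.000 → Σnom=36.700; wc +0.194/-0.194 → slack +0.614/-0.477; half-tol=0.194, Σhalf²=0.084583
  +E: nom +39.900 → Σnom=76.600; wc +0.300/-0.300 → slack +0.914/-0.777; half-tol=0.300, Σhalf²=0.174583
  +F: nom +47.370 → Σnom=123.970; wc +0.220/-0.220 → slack +1.134/-0.997; half-tol=0.220, Σhalf²=0.222983
Nominal = 123.970. Worst-case = [123.970 - 0.997, 123.970 + 1.134] = [122.973, 125.104]. RSS = √0.222983 = 0.472.

nominal=123.970 wc=[122.973,125.104] rss=0.472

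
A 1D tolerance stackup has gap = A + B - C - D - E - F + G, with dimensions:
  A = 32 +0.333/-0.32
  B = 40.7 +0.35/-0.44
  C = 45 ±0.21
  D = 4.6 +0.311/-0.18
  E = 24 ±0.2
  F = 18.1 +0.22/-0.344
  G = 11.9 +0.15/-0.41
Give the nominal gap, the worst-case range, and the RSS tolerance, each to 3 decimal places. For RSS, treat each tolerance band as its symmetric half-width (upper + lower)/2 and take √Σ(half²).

Stack each dimension's contribution:
  +A: nom +32.000 → Σnom=32.000; wc +0.333/-0.320 → slack +0.333/-0.320; half-tol=0.327, Σhalf²=0.106602
  +B: nom +40.700 → Σnom=72.700; wc +0.350/-0.440 → slack +0.683/-0.760; half-tol=0.395, Σhalf²=0.262627
  -C: nom -45.000 → Σnom=27.700; wc +0.210/-0.210 → slack +0.893/-0.970; half-tol=0.210, Σhalf²=0.306727
  -D: nom -4.600 → Σnom=23.100; wc +0.180/-0.311 → slack +1.073/-1.281; half-tol=0.245, Σhalf²=0.366997
  -E: nom -24.000 → Σnom=-0.900; wc +0.200/-0.200 → slack +1.273/-1.481; half-tol=0.200, Σhalf²=0.406998
  -F: nom -18.100 → Σnom=-19.000; wc +0.344/-0.220 → slack +1.617/-1.701; half-tol=0.282, Σhalf²=0.486521
  +G: nom +11.900 → Σnom=-7.100; wc +0.150/-0.410 → slack +1.767/-2.111; half-tol=0.280, Σhalf²=0.564921
Nominal = -7.100. Worst-case = [-7.100 - 2.111, -7.100 + 1.767] = [-9.211, -5.333]. RSS = √0.564921 = 0.752.

nominal=-7.100 wc=[-9.211,-5.333] rss=0.752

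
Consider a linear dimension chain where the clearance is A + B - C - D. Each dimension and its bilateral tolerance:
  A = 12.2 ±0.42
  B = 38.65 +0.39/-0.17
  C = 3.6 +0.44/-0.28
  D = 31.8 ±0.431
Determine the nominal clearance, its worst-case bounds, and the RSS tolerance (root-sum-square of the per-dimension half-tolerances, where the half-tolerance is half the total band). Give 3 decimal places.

Stack each dimension's contribution:
  +A: nom +12.200 → Σnom=12.200; wc +0.420/-0.420 → slack +0.420/-0.420; half-tol=0.420, Σhalf²=0.176400
  +B: nom +38.650 → Σnom=50.850; wc +0.390/-0.170 → slack +0.810/-0.590; half-tol=0.280, Σhalf²=0.254800
  -C: nom -3.600 → Σnom=47.250; wc +0.280/-0.440 → slack +1.090/-1.030; half-tol=0.360, Σhalf²=0.384400
  -D: nom -31.800 → Σnom=15.450; wc +0.431/-0.431 → slack +1.521/-1.461; half-tol=0.431, Σhalf²=0.570161
Nominal = 15.450. Worst-case = [15.450 - 1.461, 15.450 + 1.521] = [13.989, 16.971]. RSS = √0.570161 = 0.755.

nominal=15.450 wc=[13.989,16.971] rss=0.755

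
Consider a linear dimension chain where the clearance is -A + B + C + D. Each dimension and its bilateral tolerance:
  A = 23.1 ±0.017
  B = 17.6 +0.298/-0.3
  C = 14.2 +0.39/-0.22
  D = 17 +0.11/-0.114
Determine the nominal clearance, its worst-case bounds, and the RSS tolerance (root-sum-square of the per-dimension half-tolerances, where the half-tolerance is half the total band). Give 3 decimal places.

Stack each dimension's contribution:
  -A: nom -23.100 → Σnom=-23.100; wc +0.017/-0.017 → slack +0.017/-0.017; half-tol=0.017, Σhalf²=0.000289
  +B: nom +17.600 → Σnom=-5.500; wc +0.298/-0.300 → slack +0.315/-0.317; half-tol=0.299, Σhalf²=0.089690
  +C: nom +14.200 → Σnom=8.700; wc +0.390/-0.220 → slack +0.705/-0.537; half-tol=0.305, Σhalf²=0.182715
  +D: nom +17.000 → Σnom=25.700; wc +0.110/-0.114 → slack +0.815/-0.651; half-tol=0.112, Σhalf²=0.195259
Nominal = 25.700. Worst-case = [25.700 - 0.651, 25.700 + 0.815] = [25.049, 26.515]. RSS = √0.195259 = 0.442.

nominal=25.700 wc=[25.049,26.515] rss=0.442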